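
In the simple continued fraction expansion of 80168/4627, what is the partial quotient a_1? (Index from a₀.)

80168 = 17·4627 + 1509   →  a_0 = 17
4627 = 3·1509 + 100   →  a_1 = 3

3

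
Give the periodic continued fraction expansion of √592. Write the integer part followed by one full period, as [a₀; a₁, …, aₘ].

[24; 3, 48]

a₀ = ⌊√592⌋ = 24.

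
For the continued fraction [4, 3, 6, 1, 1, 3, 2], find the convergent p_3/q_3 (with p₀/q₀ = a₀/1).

Using pₖ = aₖpₖ₋₁ + pₖ₋₂, qₖ = aₖqₖ₋₁ + qₖ₋₂ (with p₋₁=1, p₋₂=0, q₋₁=0, q₋₂=1):
  k=0: a=4, p=4, q=1
  k=1: a=3, p=13, q=3
  k=2: a=6, p=82, q=19
  k=3: a=1, p=95, q=22

95/22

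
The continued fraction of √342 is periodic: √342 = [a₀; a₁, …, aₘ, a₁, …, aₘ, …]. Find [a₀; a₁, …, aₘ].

a₀ = ⌊√342⌋ = 18.

[18; 2, 36]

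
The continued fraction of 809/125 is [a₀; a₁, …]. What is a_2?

8

809 = 6·125 + 59   →  a_0 = 6
125 = 2·59 + 7   →  a_1 = 2
59 = 8·7 + 3   →  a_2 = 8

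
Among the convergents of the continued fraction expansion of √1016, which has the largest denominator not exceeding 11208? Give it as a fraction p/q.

√1016 = [31; 1, 6, 1, 62, …] (period length 4).
Convergents:
  p_0/q_0 = 31/1
  p_1/q_1 = 32/1
  p_2/q_2 = 223/7
  p_3/q_3 = 255/8
  p_4/q_4 = 16033/503
  p_5/q_5 = 16288/511
  p_6/q_6 = 113761/3569
  p_7/q_7 = 130049/4080
  p_8/q_8 = 8176799/256529
q_7 = 4080 ≤ 11208 < 256529 = q_8, so the answer is 130049/4080.

130049/4080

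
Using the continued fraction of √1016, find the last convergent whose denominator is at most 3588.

113761/3569

√1016 = [31; 1, 6, 1, 62, …] (period length 4).
Convergents:
  p_0/q_0 = 31/1
  p_1/q_1 = 32/1
  p_2/q_2 = 223/7
  p_3/q_3 = 255/8
  p_4/q_4 = 16033/503
  p_5/q_5 = 16288/511
  p_6/q_6 = 113761/3569
  p_7/q_7 = 130049/4080
q_6 = 3569 ≤ 3588 < 4080 = q_7, so the answer is 113761/3569.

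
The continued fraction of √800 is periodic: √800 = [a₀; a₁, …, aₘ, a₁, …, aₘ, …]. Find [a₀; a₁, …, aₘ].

a₀ = ⌊√800⌋ = 28.

[28; 3, 1, 1, 13, 1, 1, 3, 56]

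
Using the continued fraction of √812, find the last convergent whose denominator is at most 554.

√812 = [28; 2, 56, …] (period length 2).
Convergents:
  p_0/q_0 = 28/1
  p_1/q_1 = 57/2
  p_2/q_2 = 3220/113
  p_3/q_3 = 6497/228
  p_4/q_4 = 367052/12881
q_3 = 228 ≤ 554 < 12881 = q_4, so the answer is 6497/228.

6497/228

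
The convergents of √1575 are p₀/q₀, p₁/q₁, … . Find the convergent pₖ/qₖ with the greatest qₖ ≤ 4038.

√1575 = [39; 1, 2, 5, 2, 1, 78, …] (period length 6).
Convergents:
  p_0/q_0 = 39/1
  p_1/q_1 = 40/1
  p_2/q_2 = 119/3
  p_3/q_3 = 635/16
  p_4/q_4 = 1389/35
  p_5/q_5 = 2024/51
  p_6/q_6 = 159261/4013
  p_7/q_7 = 161285/4064
q_6 = 4013 ≤ 4038 < 4064 = q_7, so the answer is 159261/4013.

159261/4013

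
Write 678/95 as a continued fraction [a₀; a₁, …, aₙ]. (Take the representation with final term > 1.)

[7; 7, 3, 4]

678 = 7×95 + 13
95 = 7×13 + 4
13 = 3×4 + 1
4 = 4×1 + 0  (stop)
So 678/95 = [7; 7, 3, 4].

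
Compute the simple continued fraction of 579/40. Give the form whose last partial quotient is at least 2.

579 = 14·40 + 19
40 = 2·19 + 2
19 = 9·2 + 1
2 = 2·1 + 0  (stop)
So 579/40 = [14; 2, 9, 2].

[14; 2, 9, 2]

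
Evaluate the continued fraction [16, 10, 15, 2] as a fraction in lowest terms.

5023/312

Using pₖ = aₖpₖ₋₁ + pₖ₋₂ and qₖ = aₖqₖ₋₁ + qₖ₋₂:
  k=0: a=16, p=16, q=1
  k=1: a=10, p=161, q=10
  k=2: a=15, p=2431, q=151
  k=3: a=2, p=5023, q=312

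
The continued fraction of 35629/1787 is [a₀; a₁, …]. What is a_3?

35629 = 19·1787 + 1676   →  a_0 = 19
1787 = 1·1676 + 111   →  a_1 = 1
1676 = 15·111 + 11   →  a_2 = 15
111 = 10·11 + 1   →  a_3 = 10

10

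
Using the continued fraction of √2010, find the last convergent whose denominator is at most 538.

√2010 = [44; 1, 4, 1, 88, …] (period length 4).
Convergents:
  p_0/q_0 = 44/1
  p_1/q_1 = 45/1
  p_2/q_2 = 224/5
  p_3/q_3 = 269/6
  p_4/q_4 = 23896/533
  p_5/q_5 = 24165/539
q_4 = 533 ≤ 538 < 539 = q_5, so the answer is 23896/533.

23896/533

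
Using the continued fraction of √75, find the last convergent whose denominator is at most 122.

√75 = [8; 1, 1, 1, 16, …] (period length 4).
Convergents:
  p_0/q_0 = 8/1
  p_1/q_1 = 9/1
  p_2/q_2 = 17/2
  p_3/q_3 = 26/3
  p_4/q_4 = 433/50
  p_5/q_5 = 459/53
  p_6/q_6 = 892/103
  p_7/q_7 = 1351/156
q_6 = 103 ≤ 122 < 156 = q_7, so the answer is 892/103.

892/103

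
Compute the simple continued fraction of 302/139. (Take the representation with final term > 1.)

[2; 5, 1, 3, 1, 4]

302 = 2·139 + 24
139 = 5·24 + 19
24 = 1·19 + 5
19 = 3·5 + 4
5 = 1·4 + 1
4 = 4·1 + 0  (stop)
So 302/139 = [2; 5, 1, 3, 1, 4].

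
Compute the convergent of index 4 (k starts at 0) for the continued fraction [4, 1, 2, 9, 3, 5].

Using pₖ = aₖpₖ₋₁ + pₖ₋₂, qₖ = aₖqₖ₋₁ + qₖ₋₂ (with p₋₁=1, p₋₂=0, q₋₁=0, q₋₂=1):
  k=0: a=4, p=4, q=1
  k=1: a=1, p=5, q=1
  k=2: a=2, p=14, q=3
  k=3: a=9, p=131, q=28
  k=4: a=3, p=407, q=87

407/87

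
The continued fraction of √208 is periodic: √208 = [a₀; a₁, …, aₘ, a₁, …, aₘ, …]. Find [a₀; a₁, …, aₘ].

a₀ = ⌊√208⌋ = 14.
With m₀=0, d₀=1 and mₖ₊₁ = dₖaₖ − mₖ, dₖ₊₁ = (n − mₖ₊₁²)/dₖ, aₖ₊₁ = ⌊(a₀+mₖ₊₁)/dₖ₊₁⌋:
  k=1: m=14, d=12, a=2
  k=2: m=10, d=9, a=2
  k=3: m=8, d=16, a=1
  k=4: m=8, d=9, a=2
  k=5: m=10, d=12, a=2
  k=6: m=14, d=1, a=28
d=1 and a=2a₀=28 at k=6, so the next step gives (m, d) = (14, 12) again — its k=1 value — and the period has length 6.

[14; 2, 2, 1, 2, 2, 28]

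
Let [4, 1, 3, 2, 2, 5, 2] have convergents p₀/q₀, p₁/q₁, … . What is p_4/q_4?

105/22

Using pₖ = aₖpₖ₋₁ + pₖ₋₂, qₖ = aₖqₖ₋₁ + qₖ₋₂ (with p₋₁=1, p₋₂=0, q₋₁=0, q₋₂=1):
  k=0: a=4, p=4, q=1
  k=1: a=1, p=5, q=1
  k=2: a=3, p=19, q=4
  k=3: a=2, p=43, q=9
  k=4: a=2, p=105, q=22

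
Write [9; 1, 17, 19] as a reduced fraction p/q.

Fold from the inside: start with 19/1.
  17 + 1/19 = 324/19
  1 + 19/324 = 343/324
  9 + 324/343 = 3411/343

3411/343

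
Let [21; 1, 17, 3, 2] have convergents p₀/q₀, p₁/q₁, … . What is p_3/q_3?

1207/55

Using pₖ = aₖpₖ₋₁ + pₖ₋₂, qₖ = aₖqₖ₋₁ + qₖ₋₂ (with p₋₁=1, p₋₂=0, q₋₁=0, q₋₂=1):
  k=0: a=21, p=21, q=1
  k=1: a=1, p=22, q=1
  k=2: a=17, p=395, q=18
  k=3: a=3, p=1207, q=55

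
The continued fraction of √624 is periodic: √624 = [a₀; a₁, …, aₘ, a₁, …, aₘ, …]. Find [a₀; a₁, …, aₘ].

a₀ = ⌊√624⌋ = 24.
With m₀=0, d₀=1 and mₖ₊₁ = dₖaₖ − mₖ, dₖ₊₁ = (n − mₖ₊₁²)/dₖ, aₖ₊₁ = ⌊(a₀+mₖ₊₁)/dₖ₊₁⌋:
  k=1: m=24, d=48, a=1
  k=2: m=24, d=1, a=48
d=1 and a=2a₀=48 at k=2, so the next step gives (m, d) = (24, 48) again — its k=1 value — and the period has length 2.

[24; 1, 48]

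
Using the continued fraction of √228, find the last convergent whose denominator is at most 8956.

45601/3020

√228 = [15; 10, 30, …] (period length 2).
Convergents:
  p_0/q_0 = 15/1
  p_1/q_1 = 151/10
  p_2/q_2 = 4545/301
  p_3/q_3 = 45601/3020
  p_4/q_4 = 1372575/90901
q_3 = 3020 ≤ 8956 < 90901 = q_4, so the answer is 45601/3020.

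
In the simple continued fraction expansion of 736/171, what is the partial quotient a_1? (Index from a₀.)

3

736 = 4·171 + 52   →  a_0 = 4
171 = 3·52 + 15   →  a_1 = 3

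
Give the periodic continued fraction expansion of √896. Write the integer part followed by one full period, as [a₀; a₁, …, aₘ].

[29; 1, 13, 1, 58]

a₀ = ⌊√896⌋ = 29.
With m₀=0, d₀=1 and mₖ₊₁ = dₖaₖ − mₖ, dₖ₊₁ = (n − mₖ₊₁²)/dₖ, aₖ₊₁ = ⌊(a₀+mₖ₊₁)/dₖ₊₁⌋:
  k=1: m=29, d=55, a=1
  k=2: m=26, d=4, a=13
  k=3: m=26, d=55, a=1
  k=4: m=29, d=1, a=58
d=1 and a=2a₀=58 at k=4, so the next step gives (m, d) = (29, 55) again — its k=1 value — and the period has length 4.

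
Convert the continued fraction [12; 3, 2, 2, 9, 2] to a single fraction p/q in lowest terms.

Using pₖ = aₖpₖ₋₁ + pₖ₋₂ and qₖ = aₖqₖ₋₁ + qₖ₋₂:
  k=0: a=12, p=12, q=1
  k=1: a=3, p=37, q=3
  k=2: a=2, p=86, q=7
  k=3: a=2, p=209, q=17
  k=4: a=9, p=1967, q=160
  k=5: a=2, p=4143, q=337

4143/337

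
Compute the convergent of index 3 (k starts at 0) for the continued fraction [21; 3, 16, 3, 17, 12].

3199/150

Using pₖ = aₖpₖ₋₁ + pₖ₋₂, qₖ = aₖqₖ₋₁ + qₖ₋₂ (with p₋₁=1, p₋₂=0, q₋₁=0, q₋₂=1):
  k=0: a=21, p=21, q=1
  k=1: a=3, p=64, q=3
  k=2: a=16, p=1045, q=49
  k=3: a=3, p=3199, q=150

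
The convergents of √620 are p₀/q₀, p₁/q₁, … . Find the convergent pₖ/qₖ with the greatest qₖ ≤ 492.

12176/489

√620 = [24; 1, 8, 1, 48, …] (period length 4).
Convergents:
  p_0/q_0 = 24/1
  p_1/q_1 = 25/1
  p_2/q_2 = 224/9
  p_3/q_3 = 249/10
  p_4/q_4 = 12176/489
  p_5/q_5 = 12425/499
q_4 = 489 ≤ 492 < 499 = q_5, so the answer is 12176/489.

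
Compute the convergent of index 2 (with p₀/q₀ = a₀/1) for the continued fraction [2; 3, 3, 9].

23/10

Using pₖ = aₖpₖ₋₁ + pₖ₋₂, qₖ = aₖqₖ₋₁ + qₖ₋₂ (with p₋₁=1, p₋₂=0, q₋₁=0, q₋₂=1):
  k=0: a=2, p=2, q=1
  k=1: a=3, p=7, q=3
  k=2: a=3, p=23, q=10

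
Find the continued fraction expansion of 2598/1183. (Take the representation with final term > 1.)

2598 = 2*1183 + 232
1183 = 5*232 + 23
232 = 10*23 + 2
23 = 11*2 + 1
2 = 2*1 + 0  (stop)
So 2598/1183 = [2; 5, 10, 11, 2].

[2; 5, 10, 11, 2]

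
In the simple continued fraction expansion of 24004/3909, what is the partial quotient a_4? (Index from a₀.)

9

24004 = 6·3909 + 550   →  a_0 = 6
3909 = 7·550 + 59   →  a_1 = 7
550 = 9·59 + 19   →  a_2 = 9
59 = 3·19 + 2   →  a_3 = 3
19 = 9·2 + 1   →  a_4 = 9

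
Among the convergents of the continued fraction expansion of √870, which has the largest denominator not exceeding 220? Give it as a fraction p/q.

3451/117

√870 = [29; 2, 58, …] (period length 2).
Convergents:
  p_0/q_0 = 29/1
  p_1/q_1 = 59/2
  p_2/q_2 = 3451/117
  p_3/q_3 = 6961/236
q_2 = 117 ≤ 220 < 236 = q_3, so the answer is 3451/117.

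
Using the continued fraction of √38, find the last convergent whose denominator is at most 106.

√38 = [6; 6, 12, …] (period length 2).
Convergents:
  p_0/q_0 = 6/1
  p_1/q_1 = 37/6
  p_2/q_2 = 450/73
  p_3/q_3 = 2737/444
q_2 = 73 ≤ 106 < 444 = q_3, so the answer is 450/73.

450/73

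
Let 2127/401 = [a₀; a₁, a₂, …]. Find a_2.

2127 = 5·401 + 122   →  a_0 = 5
401 = 3·122 + 35   →  a_1 = 3
122 = 3·35 + 17   →  a_2 = 3

3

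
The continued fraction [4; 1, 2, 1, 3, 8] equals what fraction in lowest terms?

587/124

Fold from the inside: start with 8/1.
  3 + 1/8 = 25/8
  1 + 8/25 = 33/25
  2 + 25/33 = 91/33
  1 + 33/91 = 124/91
  4 + 91/124 = 587/124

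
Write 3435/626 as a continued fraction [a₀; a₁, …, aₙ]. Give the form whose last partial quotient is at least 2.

[5; 2, 19, 16]

3435 = 5*626 + 305
626 = 2*305 + 16
305 = 19*16 + 1
16 = 16*1 + 0  (stop)
So 3435/626 = [5; 2, 19, 16].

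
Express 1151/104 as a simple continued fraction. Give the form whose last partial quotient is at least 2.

1151 = 11·104 + 7
104 = 14·7 + 6
7 = 1·6 + 1
6 = 6·1 + 0  (stop)
So 1151/104 = [11; 14, 1, 6].

[11; 14, 1, 6]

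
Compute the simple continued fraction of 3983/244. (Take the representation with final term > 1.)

3983 = 16·244 + 79
244 = 3·79 + 7
79 = 11·7 + 2
7 = 3·2 + 1
2 = 2·1 + 0  (stop)
So 3983/244 = [16; 3, 11, 3, 2].

[16; 3, 11, 3, 2]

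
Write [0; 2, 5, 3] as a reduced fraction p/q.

16/35

Fold from the inside: start with 3/1.
  5 + 1/3 = 16/3
  2 + 3/16 = 35/16
  0 + 16/35 = 16/35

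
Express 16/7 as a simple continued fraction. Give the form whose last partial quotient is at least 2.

16 = 2*7 + 2
7 = 3*2 + 1
2 = 2*1 + 0  (stop)
So 16/7 = [2; 3, 2].

[2; 3, 2]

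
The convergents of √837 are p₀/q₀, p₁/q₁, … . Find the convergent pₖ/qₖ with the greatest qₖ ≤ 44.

√837 = [28; 1, 13, 2, 13, 1, 56, …] (period length 6).
Convergents:
  p_0/q_0 = 28/1
  p_1/q_1 = 29/1
  p_2/q_2 = 405/14
  p_3/q_3 = 839/29
  p_4/q_4 = 11312/391
q_3 = 29 ≤ 44 < 391 = q_4, so the answer is 839/29.

839/29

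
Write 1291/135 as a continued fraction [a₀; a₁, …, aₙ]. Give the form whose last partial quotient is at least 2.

1291 = 9×135 + 76
135 = 1×76 + 59
76 = 1×59 + 17
59 = 3×17 + 8
17 = 2×8 + 1
8 = 8×1 + 0  (stop)
So 1291/135 = [9; 1, 1, 3, 2, 8].

[9; 1, 1, 3, 2, 8]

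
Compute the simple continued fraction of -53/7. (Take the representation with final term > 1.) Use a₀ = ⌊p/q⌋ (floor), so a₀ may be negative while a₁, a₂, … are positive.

[-8; 2, 3]

-53 = -8×7 + 3
7 = 2×3 + 1
3 = 3×1 + 0  (stop)
So -53/7 = [-8; 2, 3].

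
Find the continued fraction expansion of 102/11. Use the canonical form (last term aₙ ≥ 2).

102 = 9×11 + 3
11 = 3×3 + 2
3 = 1×2 + 1
2 = 2×1 + 0  (stop)
So 102/11 = [9; 3, 1, 2].

[9; 3, 1, 2]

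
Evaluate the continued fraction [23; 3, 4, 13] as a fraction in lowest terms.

4009/172

Fold from the inside: start with 13/1.
  4 + 1/13 = 53/13
  3 + 13/53 = 172/53
  23 + 53/172 = 4009/172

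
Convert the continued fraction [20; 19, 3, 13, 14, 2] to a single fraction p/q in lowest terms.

Using pₖ = aₖpₖ₋₁ + pₖ₋₂ and qₖ = aₖqₖ₋₁ + qₖ₋₂:
  k=0: a=20, p=20, q=1
  k=1: a=19, p=381, q=19
  k=2: a=3, p=1163, q=58
  k=3: a=13, p=15500, q=773
  k=4: a=14, p=218163, q=10880
  k=5: a=2, p=451826, q=22533

451826/22533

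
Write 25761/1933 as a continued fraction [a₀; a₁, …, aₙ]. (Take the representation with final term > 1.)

[13; 3, 17, 12, 3]

25761 = 13*1933 + 632
1933 = 3*632 + 37
632 = 17*37 + 3
37 = 12*3 + 1
3 = 3*1 + 0  (stop)
So 25761/1933 = [13; 3, 17, 12, 3].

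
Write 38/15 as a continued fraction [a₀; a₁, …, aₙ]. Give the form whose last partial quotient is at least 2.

[2; 1, 1, 7]

38 = 2*15 + 8
15 = 1*8 + 7
8 = 1*7 + 1
7 = 7*1 + 0  (stop)
So 38/15 = [2; 1, 1, 7].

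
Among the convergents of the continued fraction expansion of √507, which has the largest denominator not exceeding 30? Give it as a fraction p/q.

653/29

√507 = [22; 1, 1, 14, 1, 1, 44, …] (period length 6).
Convergents:
  p_0/q_0 = 22/1
  p_1/q_1 = 23/1
  p_2/q_2 = 45/2
  p_3/q_3 = 653/29
  p_4/q_4 = 698/31
q_3 = 29 ≤ 30 < 31 = q_4, so the answer is 653/29.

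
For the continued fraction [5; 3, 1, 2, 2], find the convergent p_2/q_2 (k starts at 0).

Using pₖ = aₖpₖ₋₁ + pₖ₋₂, qₖ = aₖqₖ₋₁ + qₖ₋₂ (with p₋₁=1, p₋₂=0, q₋₁=0, q₋₂=1):
  k=0: a=5, p=5, q=1
  k=1: a=3, p=16, q=3
  k=2: a=1, p=21, q=4

21/4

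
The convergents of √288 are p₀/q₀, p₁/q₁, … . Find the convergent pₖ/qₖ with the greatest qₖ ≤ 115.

√288 = [16; 1, 32, …] (period length 2).
Convergents:
  p_0/q_0 = 16/1
  p_1/q_1 = 17/1
  p_2/q_2 = 560/33
  p_3/q_3 = 577/34
  p_4/q_4 = 19024/1121
q_3 = 34 ≤ 115 < 1121 = q_4, so the answer is 577/34.

577/34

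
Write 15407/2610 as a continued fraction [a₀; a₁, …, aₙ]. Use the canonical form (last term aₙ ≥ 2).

[5; 1, 9, 3, 6, 6, 2]

15407 = 5*2610 + 2357
2610 = 1*2357 + 253
2357 = 9*253 + 80
253 = 3*80 + 13
80 = 6*13 + 2
13 = 6*2 + 1
2 = 2*1 + 0  (stop)
So 15407/2610 = [5; 1, 9, 3, 6, 6, 2].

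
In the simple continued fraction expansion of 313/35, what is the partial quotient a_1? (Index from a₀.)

1

313 = 8·35 + 33   →  a_0 = 8
35 = 1·33 + 2   →  a_1 = 1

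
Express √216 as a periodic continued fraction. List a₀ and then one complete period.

a₀ = ⌊√216⌋ = 14.
With m₀=0, d₀=1 and mₖ₊₁ = dₖaₖ − mₖ, dₖ₊₁ = (n − mₖ₊₁²)/dₖ, aₖ₊₁ = ⌊(a₀+mₖ₊₁)/dₖ₊₁⌋:
  k=1: m=14, d=20, a=1
  k=2: m=6, d=9, a=2
  k=3: m=12, d=8, a=3
  k=4: m=12, d=9, a=2
  k=5: m=6, d=20, a=1
  k=6: m=14, d=1, a=28
d=1 and a=2a₀=28 at k=6, so the next step gives (m, d) = (14, 20) again — its k=1 value — and the period has length 6.

[14; 1, 2, 3, 2, 1, 28]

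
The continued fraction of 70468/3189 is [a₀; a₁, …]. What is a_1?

70468 = 22·3189 + 310   →  a_0 = 22
3189 = 10·310 + 89   →  a_1 = 10

10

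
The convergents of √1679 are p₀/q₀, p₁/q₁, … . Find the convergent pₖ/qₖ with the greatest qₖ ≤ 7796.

137719/3361

√1679 = [40; 1, 39, 1, 80, …] (period length 4).
Convergents:
  p_0/q_0 = 40/1
  p_1/q_1 = 41/1
  p_2/q_2 = 1639/40
  p_3/q_3 = 1680/41
  p_4/q_4 = 136039/3320
  p_5/q_5 = 137719/3361
  p_6/q_6 = 5507080/134399
q_5 = 3361 ≤ 7796 < 134399 = q_6, so the answer is 137719/3361.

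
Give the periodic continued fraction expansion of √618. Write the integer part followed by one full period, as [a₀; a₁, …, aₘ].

[24; 1, 6, 8, 6, 1, 48]

a₀ = ⌊√618⌋ = 24.
With m₀=0, d₀=1 and mₖ₊₁ = dₖaₖ − mₖ, dₖ₊₁ = (n − mₖ₊₁²)/dₖ, aₖ₊₁ = ⌊(a₀+mₖ₊₁)/dₖ₊₁⌋:
  k=1: m=24, d=42, a=1
  k=2: m=18, d=7, a=6
  k=3: m=24, d=6, a=8
  k=4: m=24, d=7, a=6
  k=5: m=18, d=42, a=1
  k=6: m=24, d=1, a=48
d=1 and a=2a₀=48 at k=6, so the next step gives (m, d) = (24, 42) again — its k=1 value — and the period has length 6.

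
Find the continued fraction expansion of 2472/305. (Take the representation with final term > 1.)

2472 = 8*305 + 32
305 = 9*32 + 17
32 = 1*17 + 15
17 = 1*15 + 2
15 = 7*2 + 1
2 = 2*1 + 0  (stop)
So 2472/305 = [8; 9, 1, 1, 7, 2].

[8; 9, 1, 1, 7, 2]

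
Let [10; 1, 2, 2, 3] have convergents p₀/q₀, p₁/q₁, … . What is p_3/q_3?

Using pₖ = aₖpₖ₋₁ + pₖ₋₂, qₖ = aₖqₖ₋₁ + qₖ₋₂ (with p₋₁=1, p₋₂=0, q₋₁=0, q₋₂=1):
  k=0: a=10, p=10, q=1
  k=1: a=1, p=11, q=1
  k=2: a=2, p=32, q=3
  k=3: a=2, p=75, q=7

75/7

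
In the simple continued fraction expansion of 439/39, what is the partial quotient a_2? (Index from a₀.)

1

439 = 11·39 + 10   →  a_0 = 11
39 = 3·10 + 9   →  a_1 = 3
10 = 1·9 + 1   →  a_2 = 1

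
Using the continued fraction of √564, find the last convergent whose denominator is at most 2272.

18049/760

√564 = [23; 1, 2, 1, 46, …] (period length 4).
Convergents:
  p_0/q_0 = 23/1
  p_1/q_1 = 24/1
  p_2/q_2 = 71/3
  p_3/q_3 = 95/4
  p_4/q_4 = 4441/187
  p_5/q_5 = 4536/191
  p_6/q_6 = 13513/569
  p_7/q_7 = 18049/760
  p_8/q_8 = 843767/35529
q_7 = 760 ≤ 2272 < 35529 = q_8, so the answer is 18049/760.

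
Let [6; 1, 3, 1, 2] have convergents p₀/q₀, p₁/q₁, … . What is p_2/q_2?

Using pₖ = aₖpₖ₋₁ + pₖ₋₂, qₖ = aₖqₖ₋₁ + qₖ₋₂ (with p₋₁=1, p₋₂=0, q₋₁=0, q₋₂=1):
  k=0: a=6, p=6, q=1
  k=1: a=1, p=7, q=1
  k=2: a=3, p=27, q=4

27/4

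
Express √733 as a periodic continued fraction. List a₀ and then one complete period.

[27; 13, 1, 1, 13, 54]

a₀ = ⌊√733⌋ = 27.
With m₀=0, d₀=1 and mₖ₊₁ = dₖaₖ − mₖ, dₖ₊₁ = (n − mₖ₊₁²)/dₖ, aₖ₊₁ = ⌊(a₀+mₖ₊₁)/dₖ₊₁⌋:
  k=1: m=27, d=4, a=13
  k=2: m=25, d=27, a=1
  k=3: m=2, d=27, a=1
  k=4: m=25, d=4, a=13
  k=5: m=27, d=1, a=54
d=1 and a=2a₀=54 at k=5, so the next step gives (m, d) = (27, 4) again — its k=1 value — and the period has length 5.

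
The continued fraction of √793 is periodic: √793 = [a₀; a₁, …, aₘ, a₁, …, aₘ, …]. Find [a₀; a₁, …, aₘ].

a₀ = ⌊√793⌋ = 28.
With m₀=0, d₀=1 and mₖ₊₁ = dₖaₖ − mₖ, dₖ₊₁ = (n − mₖ₊₁²)/dₖ, aₖ₊₁ = ⌊(a₀+mₖ₊₁)/dₖ₊₁⌋:
  k=1: m=28, d=9, a=6
  k=2: m=26, d=13, a=4
  k=3: m=26, d=9, a=6
  k=4: m=28, d=1, a=56
d=1 and a=2a₀=56 at k=4, so the next step gives (m, d) = (28, 9) again — its k=1 value — and the period has length 4.

[28; 6, 4, 6, 56]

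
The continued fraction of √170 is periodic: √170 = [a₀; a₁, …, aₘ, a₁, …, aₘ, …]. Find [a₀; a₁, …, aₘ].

a₀ = ⌊√170⌋ = 13.
With m₀=0, d₀=1 and mₖ₊₁ = dₖaₖ − mₖ, dₖ₊₁ = (n − mₖ₊₁²)/dₖ, aₖ₊₁ = ⌊(a₀+mₖ₊₁)/dₖ₊₁⌋:
  k=1: m=13, d=1, a=26
d=1 and a=2a₀=26 at k=1, so the next step gives (m, d) = (13, 1) again — its k=1 value — and the period has length 1.

[13; 26]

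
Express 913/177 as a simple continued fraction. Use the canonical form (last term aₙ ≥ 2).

[5; 6, 3, 9]

913 = 5·177 + 28
177 = 6·28 + 9
28 = 3·9 + 1
9 = 9·1 + 0  (stop)
So 913/177 = [5; 6, 3, 9].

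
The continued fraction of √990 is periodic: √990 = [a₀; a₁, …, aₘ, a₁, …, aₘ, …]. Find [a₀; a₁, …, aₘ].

a₀ = ⌊√990⌋ = 31.
With m₀=0, d₀=1 and mₖ₊₁ = dₖaₖ − mₖ, dₖ₊₁ = (n − mₖ₊₁²)/dₖ, aₖ₊₁ = ⌊(a₀+mₖ₊₁)/dₖ₊₁⌋:
  k=1: m=31, d=29, a=2
  k=2: m=27, d=9, a=6
  k=3: m=27, d=29, a=2
  k=4: m=31, d=1, a=62
d=1 and a=2a₀=62 at k=4, so the next step gives (m, d) = (31, 29) again — its k=1 value — and the period has length 4.

[31; 2, 6, 2, 62]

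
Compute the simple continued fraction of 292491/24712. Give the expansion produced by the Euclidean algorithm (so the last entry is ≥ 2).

[11; 1, 5, 10, 3, 2, 18, 3]

292491 = 11×24712 + 20659
24712 = 1×20659 + 4053
20659 = 5×4053 + 394
4053 = 10×394 + 113
394 = 3×113 + 55
113 = 2×55 + 3
55 = 18×3 + 1
3 = 3×1 + 0  (stop)
So 292491/24712 = [11; 1, 5, 10, 3, 2, 18, 3].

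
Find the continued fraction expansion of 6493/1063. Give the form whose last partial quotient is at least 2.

[6; 9, 4, 9, 3]

6493 = 6×1063 + 115
1063 = 9×115 + 28
115 = 4×28 + 3
28 = 9×3 + 1
3 = 3×1 + 0  (stop)
So 6493/1063 = [6; 9, 4, 9, 3].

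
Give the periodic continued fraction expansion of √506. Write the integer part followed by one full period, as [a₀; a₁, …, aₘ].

a₀ = ⌊√506⌋ = 22.
With m₀=0, d₀=1 and mₖ₊₁ = dₖaₖ − mₖ, dₖ₊₁ = (n − mₖ₊₁²)/dₖ, aₖ₊₁ = ⌊(a₀+mₖ₊₁)/dₖ₊₁⌋:
  k=1: m=22, d=22, a=2
  k=2: m=22, d=1, a=44
d=1 and a=2a₀=44 at k=2, so the next step gives (m, d) = (22, 22) again — its k=1 value — and the period has length 2.

[22; 2, 44]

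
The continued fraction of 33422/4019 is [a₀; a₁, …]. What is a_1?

3

33422 = 8·4019 + 1270   →  a_0 = 8
4019 = 3·1270 + 209   →  a_1 = 3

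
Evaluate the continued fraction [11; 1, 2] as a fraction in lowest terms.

Using pₖ = aₖpₖ₋₁ + pₖ₋₂ and qₖ = aₖqₖ₋₁ + qₖ₋₂:
  k=0: a=11, p=11, q=1
  k=1: a=1, p=12, q=1
  k=2: a=2, p=35, q=3

35/3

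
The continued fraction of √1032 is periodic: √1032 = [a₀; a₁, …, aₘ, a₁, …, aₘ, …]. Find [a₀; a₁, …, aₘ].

[32; 8, 64]

a₀ = ⌊√1032⌋ = 32.
With m₀=0, d₀=1 and mₖ₊₁ = dₖaₖ − mₖ, dₖ₊₁ = (n − mₖ₊₁²)/dₖ, aₖ₊₁ = ⌊(a₀+mₖ₊₁)/dₖ₊₁⌋:
  k=1: m=32, d=8, a=8
  k=2: m=32, d=1, a=64
d=1 and a=2a₀=64 at k=2, so the next step gives (m, d) = (32, 8) again — its k=1 value — and the period has length 2.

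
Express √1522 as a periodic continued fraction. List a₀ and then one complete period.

a₀ = ⌊√1522⌋ = 39.
With m₀=0, d₀=1 and mₖ₊₁ = dₖaₖ − mₖ, dₖ₊₁ = (n − mₖ₊₁²)/dₖ, aₖ₊₁ = ⌊(a₀+mₖ₊₁)/dₖ₊₁⌋:
  k=1: m=39, d=1, a=78
d=1 and a=2a₀=78 at k=1, so the next step gives (m, d) = (39, 1) again — its k=1 value — and the period has length 1.

[39; 78]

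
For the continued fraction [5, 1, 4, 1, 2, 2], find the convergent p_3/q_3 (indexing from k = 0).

Using pₖ = aₖpₖ₋₁ + pₖ₋₂, qₖ = aₖqₖ₋₁ + qₖ₋₂ (with p₋₁=1, p₋₂=0, q₋₁=0, q₋₂=1):
  k=0: a=5, p=5, q=1
  k=1: a=1, p=6, q=1
  k=2: a=4, p=29, q=5
  k=3: a=1, p=35, q=6

35/6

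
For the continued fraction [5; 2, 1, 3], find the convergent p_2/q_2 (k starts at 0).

Using pₖ = aₖpₖ₋₁ + pₖ₋₂, qₖ = aₖqₖ₋₁ + qₖ₋₂ (with p₋₁=1, p₋₂=0, q₋₁=0, q₋₂=1):
  k=0: a=5, p=5, q=1
  k=1: a=2, p=11, q=2
  k=2: a=1, p=16, q=3

16/3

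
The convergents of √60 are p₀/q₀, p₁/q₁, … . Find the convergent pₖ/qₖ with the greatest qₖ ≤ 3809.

28327/3657

√60 = [7; 1, 2, 1, 14, …] (period length 4).
Convergents:
  p_0/q_0 = 7/1
  p_1/q_1 = 8/1
  p_2/q_2 = 23/3
  p_3/q_3 = 31/4
  p_4/q_4 = 457/59
  p_5/q_5 = 488/63
  p_6/q_6 = 1433/185
  p_7/q_7 = 1921/248
  p_8/q_8 = 28327/3657
  p_9/q_9 = 30248/3905
q_8 = 3657 ≤ 3809 < 3905 = q_9, so the answer is 28327/3657.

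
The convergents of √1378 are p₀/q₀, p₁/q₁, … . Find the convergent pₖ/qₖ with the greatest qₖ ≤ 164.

√1378 = [37; 8, 4, 4, 8, 74, …] (period length 5).
Convergents:
  p_0/q_0 = 37/1
  p_1/q_1 = 297/8
  p_2/q_2 = 1225/33
  p_3/q_3 = 5197/140
  p_4/q_4 = 42801/1153
q_3 = 140 ≤ 164 < 1153 = q_4, so the answer is 5197/140.

5197/140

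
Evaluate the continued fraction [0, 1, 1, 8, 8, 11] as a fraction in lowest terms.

812/1535

Fold from the inside: start with 11/1.
  8 + 1/11 = 89/11
  8 + 11/89 = 723/89
  1 + 89/723 = 812/723
  1 + 723/812 = 1535/812
  0 + 812/1535 = 812/1535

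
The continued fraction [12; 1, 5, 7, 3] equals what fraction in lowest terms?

1733/135

Fold from the inside: start with 3/1.
  7 + 1/3 = 22/3
  5 + 3/22 = 113/22
  1 + 22/113 = 135/113
  12 + 113/135 = 1733/135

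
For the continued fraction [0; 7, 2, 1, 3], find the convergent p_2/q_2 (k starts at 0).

Using pₖ = aₖpₖ₋₁ + pₖ₋₂, qₖ = aₖqₖ₋₁ + qₖ₋₂ (with p₋₁=1, p₋₂=0, q₋₁=0, q₋₂=1):
  k=0: a=0, p=0, q=1
  k=1: a=7, p=1, q=7
  k=2: a=2, p=2, q=15

2/15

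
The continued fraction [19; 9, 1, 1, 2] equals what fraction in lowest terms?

917/48

Fold from the inside: start with 2/1.
  1 + 1/2 = 3/2
  1 + 2/3 = 5/3
  9 + 3/5 = 48/5
  19 + 5/48 = 917/48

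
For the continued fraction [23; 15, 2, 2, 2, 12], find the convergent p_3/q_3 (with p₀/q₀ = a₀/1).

Using pₖ = aₖpₖ₋₁ + pₖ₋₂, qₖ = aₖqₖ₋₁ + qₖ₋₂ (with p₋₁=1, p₋₂=0, q₋₁=0, q₋₂=1):
  k=0: a=23, p=23, q=1
  k=1: a=15, p=346, q=15
  k=2: a=2, p=715, q=31
  k=3: a=2, p=1776, q=77

1776/77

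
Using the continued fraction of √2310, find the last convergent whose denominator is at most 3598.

√2310 = [48; 16, 96, …] (period length 2).
Convergents:
  p_0/q_0 = 48/1
  p_1/q_1 = 769/16
  p_2/q_2 = 73872/1537
  p_3/q_3 = 1182721/24608
q_2 = 1537 ≤ 3598 < 24608 = q_3, so the answer is 73872/1537.

73872/1537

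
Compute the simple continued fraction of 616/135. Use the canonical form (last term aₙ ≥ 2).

616 = 4×135 + 76
135 = 1×76 + 59
76 = 1×59 + 17
59 = 3×17 + 8
17 = 2×8 + 1
8 = 8×1 + 0  (stop)
So 616/135 = [4; 1, 1, 3, 2, 8].

[4; 1, 1, 3, 2, 8]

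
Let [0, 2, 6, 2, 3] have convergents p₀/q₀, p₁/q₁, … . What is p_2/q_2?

Using pₖ = aₖpₖ₋₁ + pₖ₋₂, qₖ = aₖqₖ₋₁ + qₖ₋₂ (with p₋₁=1, p₋₂=0, q₋₁=0, q₋₂=1):
  k=0: a=0, p=0, q=1
  k=1: a=2, p=1, q=2
  k=2: a=6, p=6, q=13

6/13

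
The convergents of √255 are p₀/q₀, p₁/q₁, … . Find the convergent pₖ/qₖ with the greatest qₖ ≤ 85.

√255 = [15; 1, 30, …] (period length 2).
Convergents:
  p_0/q_0 = 15/1
  p_1/q_1 = 16/1
  p_2/q_2 = 495/31
  p_3/q_3 = 511/32
  p_4/q_4 = 15825/991
q_3 = 32 ≤ 85 < 991 = q_4, so the answer is 511/32.

511/32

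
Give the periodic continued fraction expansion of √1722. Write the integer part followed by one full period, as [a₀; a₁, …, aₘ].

[41; 2, 82]

a₀ = ⌊√1722⌋ = 41.
With m₀=0, d₀=1 and mₖ₊₁ = dₖaₖ − mₖ, dₖ₊₁ = (n − mₖ₊₁²)/dₖ, aₖ₊₁ = ⌊(a₀+mₖ₊₁)/dₖ₊₁⌋:
  k=1: m=41, d=41, a=2
  k=2: m=41, d=1, a=82
d=1 and a=2a₀=82 at k=2, so the next step gives (m, d) = (41, 41) again — its k=1 value — and the period has length 2.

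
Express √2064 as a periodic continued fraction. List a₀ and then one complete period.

[45; 2, 3, 7, 3, 2, 90]

a₀ = ⌊√2064⌋ = 45.
With m₀=0, d₀=1 and mₖ₊₁ = dₖaₖ − mₖ, dₖ₊₁ = (n − mₖ₊₁²)/dₖ, aₖ₊₁ = ⌊(a₀+mₖ₊₁)/dₖ₊₁⌋:
  k=1: m=45, d=39, a=2
  k=2: m=33, d=25, a=3
  k=3: m=42, d=12, a=7
  k=4: m=42, d=25, a=3
  k=5: m=33, d=39, a=2
  k=6: m=45, d=1, a=90
d=1 and a=2a₀=90 at k=6, so the next step gives (m, d) = (45, 39) again — its k=1 value — and the period has length 6.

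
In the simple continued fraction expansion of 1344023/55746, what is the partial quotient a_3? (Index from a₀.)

1344023 = 24·55746 + 6119   →  a_0 = 24
55746 = 9·6119 + 675   →  a_1 = 9
6119 = 9·675 + 44   →  a_2 = 9
675 = 15·44 + 15   →  a_3 = 15

15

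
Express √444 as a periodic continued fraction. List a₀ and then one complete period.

[21; 14, 42]

a₀ = ⌊√444⌋ = 21.
With m₀=0, d₀=1 and mₖ₊₁ = dₖaₖ − mₖ, dₖ₊₁ = (n − mₖ₊₁²)/dₖ, aₖ₊₁ = ⌊(a₀+mₖ₊₁)/dₖ₊₁⌋:
  k=1: m=21, d=3, a=14
  k=2: m=21, d=1, a=42
d=1 and a=2a₀=42 at k=2, so the next step gives (m, d) = (21, 3) again — its k=1 value — and the period has length 2.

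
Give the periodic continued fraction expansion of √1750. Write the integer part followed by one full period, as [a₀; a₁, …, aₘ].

a₀ = ⌊√1750⌋ = 41.

[41; 1, 4, 1, 82]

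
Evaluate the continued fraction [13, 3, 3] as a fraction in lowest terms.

133/10

Using pₖ = aₖpₖ₋₁ + pₖ₋₂ and qₖ = aₖqₖ₋₁ + qₖ₋₂:
  k=0: a=13, p=13, q=1
  k=1: a=3, p=40, q=3
  k=2: a=3, p=133, q=10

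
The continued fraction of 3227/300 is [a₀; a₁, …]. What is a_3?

9

3227 = 10·300 + 227   →  a_0 = 10
300 = 1·227 + 73   →  a_1 = 1
227 = 3·73 + 8   →  a_2 = 3
73 = 9·8 + 1   →  a_3 = 9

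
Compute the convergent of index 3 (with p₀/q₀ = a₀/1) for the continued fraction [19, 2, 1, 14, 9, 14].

851/44

Using pₖ = aₖpₖ₋₁ + pₖ₋₂, qₖ = aₖqₖ₋₁ + qₖ₋₂ (with p₋₁=1, p₋₂=0, q₋₁=0, q₋₂=1):
  k=0: a=19, p=19, q=1
  k=1: a=2, p=39, q=2
  k=2: a=1, p=58, q=3
  k=3: a=14, p=851, q=44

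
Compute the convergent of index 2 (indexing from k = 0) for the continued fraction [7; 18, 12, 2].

Using pₖ = aₖpₖ₋₁ + pₖ₋₂, qₖ = aₖqₖ₋₁ + qₖ₋₂ (with p₋₁=1, p₋₂=0, q₋₁=0, q₋₂=1):
  k=0: a=7, p=7, q=1
  k=1: a=18, p=127, q=18
  k=2: a=12, p=1531, q=217

1531/217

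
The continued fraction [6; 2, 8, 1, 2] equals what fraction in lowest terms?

356/55

Fold from the inside: start with 2/1.
  1 + 1/2 = 3/2
  8 + 2/3 = 26/3
  2 + 3/26 = 55/26
  6 + 26/55 = 356/55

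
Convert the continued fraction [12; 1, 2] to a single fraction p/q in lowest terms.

38/3

Using pₖ = aₖpₖ₋₁ + pₖ₋₂ and qₖ = aₖqₖ₋₁ + qₖ₋₂:
  k=0: a=12, p=12, q=1
  k=1: a=1, p=13, q=1
  k=2: a=2, p=38, q=3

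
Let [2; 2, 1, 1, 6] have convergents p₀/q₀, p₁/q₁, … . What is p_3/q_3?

Using pₖ = aₖpₖ₋₁ + pₖ₋₂, qₖ = aₖqₖ₋₁ + qₖ₋₂ (with p₋₁=1, p₋₂=0, q₋₁=0, q₋₂=1):
  k=0: a=2, p=2, q=1
  k=1: a=2, p=5, q=2
  k=2: a=1, p=7, q=3
  k=3: a=1, p=12, q=5

12/5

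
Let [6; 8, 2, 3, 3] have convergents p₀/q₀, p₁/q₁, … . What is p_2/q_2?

104/17

Using pₖ = aₖpₖ₋₁ + pₖ₋₂, qₖ = aₖqₖ₋₁ + qₖ₋₂ (with p₋₁=1, p₋₂=0, q₋₁=0, q₋₂=1):
  k=0: a=6, p=6, q=1
  k=1: a=8, p=49, q=8
  k=2: a=2, p=104, q=17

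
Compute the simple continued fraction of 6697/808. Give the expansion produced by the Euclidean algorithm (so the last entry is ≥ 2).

6697 = 8·808 + 233
808 = 3·233 + 109
233 = 2·109 + 15
109 = 7·15 + 4
15 = 3·4 + 3
4 = 1·3 + 1
3 = 3·1 + 0  (stop)
So 6697/808 = [8; 3, 2, 7, 3, 1, 3].

[8; 3, 2, 7, 3, 1, 3]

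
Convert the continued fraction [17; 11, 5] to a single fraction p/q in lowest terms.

957/56

Using pₖ = aₖpₖ₋₁ + pₖ₋₂ and qₖ = aₖqₖ₋₁ + qₖ₋₂:
  k=0: a=17, p=17, q=1
  k=1: a=11, p=188, q=11
  k=2: a=5, p=957, q=56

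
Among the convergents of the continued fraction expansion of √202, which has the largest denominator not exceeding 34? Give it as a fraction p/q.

469/33

√202 = [14; 4, 1, 2, 2, 1, 4, 28, …] (period length 7).
Convergents:
  p_0/q_0 = 14/1
  p_1/q_1 = 57/4
  p_2/q_2 = 71/5
  p_3/q_3 = 199/14
  p_4/q_4 = 469/33
  p_5/q_5 = 668/47
q_4 = 33 ≤ 34 < 47 = q_5, so the answer is 469/33.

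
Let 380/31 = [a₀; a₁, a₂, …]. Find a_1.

3

380 = 12·31 + 8   →  a_0 = 12
31 = 3·8 + 7   →  a_1 = 3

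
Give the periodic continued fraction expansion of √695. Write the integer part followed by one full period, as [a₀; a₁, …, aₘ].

[26; 2, 1, 3, 10, 3, 1, 2, 52]

a₀ = ⌊√695⌋ = 26.
With m₀=0, d₀=1 and mₖ₊₁ = dₖaₖ − mₖ, dₖ₊₁ = (n − mₖ₊₁²)/dₖ, aₖ₊₁ = ⌊(a₀+mₖ₊₁)/dₖ₊₁⌋:
  k=1: m=26, d=19, a=2
  k=2: m=12, d=29, a=1
  k=3: m=17, d=14, a=3
  k=4: m=25, d=5, a=10
  k=5: m=25, d=14, a=3
  k=6: m=17, d=29, a=1
  k=7: m=12, d=19, a=2
  k=8: m=26, d=1, a=52
d=1 and a=2a₀=52 at k=8, so the next step gives (m, d) = (26, 19) again — its k=1 value — and the period has length 8.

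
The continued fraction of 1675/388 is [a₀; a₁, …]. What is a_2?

6

1675 = 4·388 + 123   →  a_0 = 4
388 = 3·123 + 19   →  a_1 = 3
123 = 6·19 + 9   →  a_2 = 6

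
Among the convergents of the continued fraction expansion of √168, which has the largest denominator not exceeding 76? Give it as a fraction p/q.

√168 = [12; 1, 24, …] (period length 2).
Convergents:
  p_0/q_0 = 12/1
  p_1/q_1 = 13/1
  p_2/q_2 = 324/25
  p_3/q_3 = 337/26
  p_4/q_4 = 8412/649
q_3 = 26 ≤ 76 < 649 = q_4, so the answer is 337/26.

337/26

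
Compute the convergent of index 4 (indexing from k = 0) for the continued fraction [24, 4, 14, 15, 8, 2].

Using pₖ = aₖpₖ₋₁ + pₖ₋₂, qₖ = aₖqₖ₋₁ + qₖ₋₂ (with p₋₁=1, p₋₂=0, q₋₁=0, q₋₂=1):
  k=0: a=24, p=24, q=1
  k=1: a=4, p=97, q=4
  k=2: a=14, p=1382, q=57
  k=3: a=15, p=20827, q=859
  k=4: a=8, p=167998, q=6929

167998/6929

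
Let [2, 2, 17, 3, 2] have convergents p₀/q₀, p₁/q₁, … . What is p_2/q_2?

Using pₖ = aₖpₖ₋₁ + pₖ₋₂, qₖ = aₖqₖ₋₁ + qₖ₋₂ (with p₋₁=1, p₋₂=0, q₋₁=0, q₋₂=1):
  k=0: a=2, p=2, q=1
  k=1: a=2, p=5, q=2
  k=2: a=17, p=87, q=35

87/35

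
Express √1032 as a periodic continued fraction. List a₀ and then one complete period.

a₀ = ⌊√1032⌋ = 32.
With m₀=0, d₀=1 and mₖ₊₁ = dₖaₖ − mₖ, dₖ₊₁ = (n − mₖ₊₁²)/dₖ, aₖ₊₁ = ⌊(a₀+mₖ₊₁)/dₖ₊₁⌋:
  k=1: m=32, d=8, a=8
  k=2: m=32, d=1, a=64
d=1 and a=2a₀=64 at k=2, so the next step gives (m, d) = (32, 8) again — its k=1 value — and the period has length 2.

[32; 8, 64]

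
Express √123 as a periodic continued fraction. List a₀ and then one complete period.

a₀ = ⌊√123⌋ = 11.
With m₀=0, d₀=1 and mₖ₊₁ = dₖaₖ − mₖ, dₖ₊₁ = (n − mₖ₊₁²)/dₖ, aₖ₊₁ = ⌊(a₀+mₖ₊₁)/dₖ₊₁⌋:
  k=1: m=11, d=2, a=11
  k=2: m=11, d=1, a=22
d=1 and a=2a₀=22 at k=2, so the next step gives (m, d) = (11, 2) again — its k=1 value — and the period has length 2.

[11; 11, 22]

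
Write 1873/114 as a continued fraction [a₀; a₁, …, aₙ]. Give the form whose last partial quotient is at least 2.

[16; 2, 3, 16]

1873 = 16×114 + 49
114 = 2×49 + 16
49 = 3×16 + 1
16 = 16×1 + 0  (stop)
So 1873/114 = [16; 2, 3, 16].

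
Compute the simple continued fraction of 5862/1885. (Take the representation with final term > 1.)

5862 = 3*1885 + 207
1885 = 9*207 + 22
207 = 9*22 + 9
22 = 2*9 + 4
9 = 2*4 + 1
4 = 4*1 + 0  (stop)
So 5862/1885 = [3; 9, 9, 2, 2, 4].

[3; 9, 9, 2, 2, 4]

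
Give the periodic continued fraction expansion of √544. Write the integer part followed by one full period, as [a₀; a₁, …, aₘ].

[23; 3, 11, 3, 46]

a₀ = ⌊√544⌋ = 23.
With m₀=0, d₀=1 and mₖ₊₁ = dₖaₖ − mₖ, dₖ₊₁ = (n − mₖ₊₁²)/dₖ, aₖ₊₁ = ⌊(a₀+mₖ₊₁)/dₖ₊₁⌋:
  k=1: m=23, d=15, a=3
  k=2: m=22, d=4, a=11
  k=3: m=22, d=15, a=3
  k=4: m=23, d=1, a=46
d=1 and a=2a₀=46 at k=4, so the next step gives (m, d) = (23, 15) again — its k=1 value — and the period has length 4.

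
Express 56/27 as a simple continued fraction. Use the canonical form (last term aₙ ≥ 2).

[2; 13, 2]

56 = 2×27 + 2
27 = 13×2 + 1
2 = 2×1 + 0  (stop)
So 56/27 = [2; 13, 2].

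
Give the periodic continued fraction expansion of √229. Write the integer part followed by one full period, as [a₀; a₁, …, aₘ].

[15; 7, 1, 1, 7, 30]

a₀ = ⌊√229⌋ = 15.
With m₀=0, d₀=1 and mₖ₊₁ = dₖaₖ − mₖ, dₖ₊₁ = (n − mₖ₊₁²)/dₖ, aₖ₊₁ = ⌊(a₀+mₖ₊₁)/dₖ₊₁⌋:
  k=1: m=15, d=4, a=7
  k=2: m=13, d=15, a=1
  k=3: m=2, d=15, a=1
  k=4: m=13, d=4, a=7
  k=5: m=15, d=1, a=30
d=1 and a=2a₀=30 at k=5, so the next step gives (m, d) = (15, 4) again — its k=1 value — and the period has length 5.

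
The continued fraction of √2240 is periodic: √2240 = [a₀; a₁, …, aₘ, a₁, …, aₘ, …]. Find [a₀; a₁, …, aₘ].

[47; 3, 23, 3, 94]

a₀ = ⌊√2240⌋ = 47.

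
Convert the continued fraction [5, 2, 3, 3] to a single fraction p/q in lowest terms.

Fold from the inside: start with 3/1.
  3 + 1/3 = 10/3
  2 + 3/10 = 23/10
  5 + 10/23 = 125/23

125/23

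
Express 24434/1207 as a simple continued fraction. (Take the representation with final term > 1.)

24434 = 20·1207 + 294
1207 = 4·294 + 31
294 = 9·31 + 15
31 = 2·15 + 1
15 = 15·1 + 0  (stop)
So 24434/1207 = [20; 4, 9, 2, 15].

[20; 4, 9, 2, 15]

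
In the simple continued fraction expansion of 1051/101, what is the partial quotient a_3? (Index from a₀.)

1051 = 10·101 + 41   →  a_0 = 10
101 = 2·41 + 19   →  a_1 = 2
41 = 2·19 + 3   →  a_2 = 2
19 = 6·3 + 1   →  a_3 = 6

6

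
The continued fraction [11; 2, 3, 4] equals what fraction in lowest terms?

Fold from the inside: start with 4/1.
  3 + 1/4 = 13/4
  2 + 4/13 = 30/13
  11 + 13/30 = 343/30

343/30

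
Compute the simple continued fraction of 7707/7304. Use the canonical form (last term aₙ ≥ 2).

[1; 18, 8, 16, 1, 2]

7707 = 1×7304 + 403
7304 = 18×403 + 50
403 = 8×50 + 3
50 = 16×3 + 2
3 = 1×2 + 1
2 = 2×1 + 0  (stop)
So 7707/7304 = [1; 18, 8, 16, 1, 2].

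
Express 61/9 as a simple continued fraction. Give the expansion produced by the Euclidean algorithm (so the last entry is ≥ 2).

[6; 1, 3, 2]

61 = 6*9 + 7
9 = 1*7 + 2
7 = 3*2 + 1
2 = 2*1 + 0  (stop)
So 61/9 = [6; 1, 3, 2].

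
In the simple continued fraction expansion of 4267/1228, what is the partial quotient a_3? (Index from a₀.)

2

4267 = 3·1228 + 583   →  a_0 = 3
1228 = 2·583 + 62   →  a_1 = 2
583 = 9·62 + 25   →  a_2 = 9
62 = 2·25 + 12   →  a_3 = 2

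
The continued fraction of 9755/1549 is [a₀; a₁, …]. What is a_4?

9755 = 6·1549 + 461   →  a_0 = 6
1549 = 3·461 + 166   →  a_1 = 3
461 = 2·166 + 129   →  a_2 = 2
166 = 1·129 + 37   →  a_3 = 1
129 = 3·37 + 18   →  a_4 = 3

3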